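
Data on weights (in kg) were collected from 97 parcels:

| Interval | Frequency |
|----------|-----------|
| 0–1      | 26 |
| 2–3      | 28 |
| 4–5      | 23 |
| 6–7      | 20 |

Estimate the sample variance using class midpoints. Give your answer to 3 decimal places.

4.787

Midpoints: 0.5, 2.5, 4.5, 6.5
n = 97, Σfm = 316.5, mean = 3.2629
Σfm² = 1492.25
Σf(m − x̄)² = Σfm² − (Σfm)²/n = 1492.25 − 316.5²/97 = 459.5464
Sample variance = 459.5464 / 96 = 4.7869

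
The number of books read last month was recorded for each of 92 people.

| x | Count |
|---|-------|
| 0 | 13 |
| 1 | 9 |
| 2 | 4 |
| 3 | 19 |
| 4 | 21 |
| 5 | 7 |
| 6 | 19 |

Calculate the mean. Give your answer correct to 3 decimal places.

Values: 0, 1, 2, 3, 4, 5, 6
Σfx = 13×0 + 9×1 + 4×2 + 19×3 + 21×4 + 7×5 + 19×6 = 307
n = Σf = 92
Mean = 307 / 92 = 3.3370

3.337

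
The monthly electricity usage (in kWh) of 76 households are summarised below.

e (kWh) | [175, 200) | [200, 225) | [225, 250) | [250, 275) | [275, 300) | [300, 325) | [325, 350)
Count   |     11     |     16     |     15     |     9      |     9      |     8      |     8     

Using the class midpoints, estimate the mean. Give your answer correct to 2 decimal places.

Midpoints: 187.5, 212.5, 237.5, 262.5, 287.5, 312.5, 337.5
Σfm = 11×187.5 + 16×212.5 + 15×237.5 + 9×262.5 + 9×287.5 + 8×312.5 + 8×337.5 = 19175
n = Σf = 76
Mean = 19175 / 76 = 252.3026

252.30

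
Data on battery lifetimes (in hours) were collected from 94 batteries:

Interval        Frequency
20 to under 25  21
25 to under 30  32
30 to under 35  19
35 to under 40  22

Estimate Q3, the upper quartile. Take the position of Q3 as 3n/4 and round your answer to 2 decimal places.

Cumulative frequencies: 21, 53, 72, 94
n = 94; position = 3n/4 = 70.5.
This falls in the class 30 to under 35: L = 30, F = 53, f = 19, h = 5.
Upper quartile ≈ 30 + ((70.5 − 53) / 19) × 5 = 34.6053

34.61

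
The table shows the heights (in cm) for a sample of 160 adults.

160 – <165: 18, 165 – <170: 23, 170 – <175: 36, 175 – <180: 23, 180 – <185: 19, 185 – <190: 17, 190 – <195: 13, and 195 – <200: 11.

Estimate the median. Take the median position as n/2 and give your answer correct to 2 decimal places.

Cumulative frequencies: 18, 41, 77, 100, 119, 136, 149, 160
n = 160; position = n/2 = 80.
This falls in the class 175 – <180: L = 175, F = 77, f = 23, h = 5.
Median ≈ 175 + ((80 − 77) / 23) × 5 = 175.6522

175.65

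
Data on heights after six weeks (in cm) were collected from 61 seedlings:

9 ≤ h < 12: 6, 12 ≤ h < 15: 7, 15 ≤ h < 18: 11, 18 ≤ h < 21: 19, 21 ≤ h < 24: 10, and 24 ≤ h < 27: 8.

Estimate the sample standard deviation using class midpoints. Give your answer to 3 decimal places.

Midpoints: 10.5, 13.5, 16.5, 19.5, 22.5, 25.5
n = 61, Σfm = 1138.5, mean = 18.6639
Σfm² = 22421.25
Σf(m − x̄)² = Σfm² − (Σfm)²/n = 22421.25 − 1138.5²/61 = 1172.3607
Sample variance = 1172.3607 / 60 = 19.5393
Standard deviation = √19.5393 = 4.4203

4.420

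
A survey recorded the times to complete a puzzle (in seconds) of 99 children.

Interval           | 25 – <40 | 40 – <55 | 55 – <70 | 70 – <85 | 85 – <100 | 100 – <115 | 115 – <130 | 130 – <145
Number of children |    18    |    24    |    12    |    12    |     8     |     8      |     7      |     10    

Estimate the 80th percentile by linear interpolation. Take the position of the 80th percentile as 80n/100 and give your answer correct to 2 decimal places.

Cumulative frequencies: 18, 42, 54, 66, 74, 82, 89, 99
n = 99; position = 80n/100 = 79.2.
This falls in the class 100 – <115: L = 100, F = 74, f = 8, h = 15.
80th percentile ≈ 100 + ((79.2 − 74) / 8) × 15 = 109.7500

109.75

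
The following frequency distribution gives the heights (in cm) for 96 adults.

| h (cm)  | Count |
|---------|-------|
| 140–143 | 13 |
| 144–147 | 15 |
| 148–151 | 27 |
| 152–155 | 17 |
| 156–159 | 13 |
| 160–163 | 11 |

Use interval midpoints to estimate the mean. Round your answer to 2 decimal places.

Midpoints: 141.5, 145.5, 149.5, 153.5, 157.5, 161.5
Σfm = 13×141.5 + 15×145.5 + 27×149.5 + 17×153.5 + 13×157.5 + 11×161.5 = 14492
n = Σf = 96
Mean = 14492 / 96 = 150.9583

150.96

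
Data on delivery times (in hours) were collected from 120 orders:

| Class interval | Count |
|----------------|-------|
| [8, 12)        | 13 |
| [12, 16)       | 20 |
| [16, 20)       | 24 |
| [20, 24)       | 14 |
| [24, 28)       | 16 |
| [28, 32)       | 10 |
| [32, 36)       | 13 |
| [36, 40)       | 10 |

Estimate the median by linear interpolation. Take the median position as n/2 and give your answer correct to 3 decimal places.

20.857

Cumulative frequencies: 13, 33, 57, 71, 87, 97, 110, 120
n = 120; position = n/2 = 60.
This falls in the class [20, 24): L = 20, F = 57, f = 14, h = 4.
Median ≈ 20 + ((60 − 57) / 14) × 4 = 20.8571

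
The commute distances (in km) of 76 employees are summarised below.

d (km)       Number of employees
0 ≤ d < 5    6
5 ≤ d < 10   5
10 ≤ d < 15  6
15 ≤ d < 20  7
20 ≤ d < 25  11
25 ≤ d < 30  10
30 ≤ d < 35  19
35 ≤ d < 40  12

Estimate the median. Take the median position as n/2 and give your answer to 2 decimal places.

26.50

Cumulative frequencies: 6, 11, 17, 24, 35, 45, 64, 76
n = 76; position = n/2 = 38.
This falls in the class 25 ≤ d < 30: L = 25, F = 35, f = 10, h = 5.
Median ≈ 25 + ((38 − 35) / 10) × 5 = 26.5000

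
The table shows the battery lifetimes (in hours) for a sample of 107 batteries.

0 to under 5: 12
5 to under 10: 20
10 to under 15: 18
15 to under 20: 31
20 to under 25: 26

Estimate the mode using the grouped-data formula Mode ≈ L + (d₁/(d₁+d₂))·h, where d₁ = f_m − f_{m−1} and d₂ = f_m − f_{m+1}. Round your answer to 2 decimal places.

18.61

Modal class: 15 to under 20 (highest frequency 31).
d₁ = 31 − 18 = 13, d₂ = 31 − 26 = 5
Mode ≈ 15 + (13/(13+5)) × 5 = 15 + 3.6111 = 18.6111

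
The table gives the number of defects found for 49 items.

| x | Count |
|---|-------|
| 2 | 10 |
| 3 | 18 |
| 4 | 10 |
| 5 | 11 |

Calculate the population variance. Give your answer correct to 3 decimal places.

1.105

Values: 2, 3, 4, 5
n = 49, Σfx = 169, mean = 3.4490
Σfx² = 637
Σf(x − x̄)² = Σfx² − (Σfx)²/n = 637 − 169²/49 = 54.1224
Population variance = 54.1224 / 49 = 1.1045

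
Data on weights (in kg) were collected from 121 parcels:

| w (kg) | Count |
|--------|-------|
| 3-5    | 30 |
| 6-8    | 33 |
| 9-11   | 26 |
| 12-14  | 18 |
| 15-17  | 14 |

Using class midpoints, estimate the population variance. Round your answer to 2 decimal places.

15.53

Midpoints: 4, 7, 10, 13, 16
n = 121, Σfm = 1069, mean = 8.8347
Σfm² = 11323
Σf(m − x̄)² = Σfm² − (Σfm)²/n = 11323 − 1069²/121 = 1878.6942
Population variance = 1878.6942 / 121 = 15.5264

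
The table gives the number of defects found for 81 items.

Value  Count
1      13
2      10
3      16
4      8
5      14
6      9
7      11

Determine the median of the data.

Cumulative frequencies: 13, 23, 39, 47, 61, 70, 81
n = 81, so the median is the value in position (n+1)/2 = 41.
Position 41 falls at value 4.

4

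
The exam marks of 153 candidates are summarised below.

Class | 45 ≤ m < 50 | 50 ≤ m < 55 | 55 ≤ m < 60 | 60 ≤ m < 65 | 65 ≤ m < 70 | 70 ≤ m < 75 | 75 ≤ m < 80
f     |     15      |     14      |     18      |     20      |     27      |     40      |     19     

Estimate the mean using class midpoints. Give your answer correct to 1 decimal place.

Midpoints: 47.5, 52.5, 57.5, 62.5, 67.5, 72.5, 77.5
Σfm = 15×47.5 + 14×52.5 + 18×57.5 + 20×62.5 + 27×67.5 + 40×72.5 + 19×77.5 = 9927.5
n = Σf = 153
Mean = 9927.5 / 153 = 64.8856

64.9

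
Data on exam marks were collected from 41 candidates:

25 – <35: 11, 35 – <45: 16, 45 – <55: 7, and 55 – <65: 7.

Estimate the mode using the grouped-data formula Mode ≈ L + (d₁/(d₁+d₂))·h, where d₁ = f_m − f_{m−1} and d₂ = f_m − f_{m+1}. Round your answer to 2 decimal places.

Modal class: 35 – <45 (highest frequency 16).
d₁ = 16 − 11 = 5, d₂ = 16 − 7 = 9
Mode ≈ 35 + (5/(5+9)) × 10 = 35 + 3.5714 = 38.5714

38.57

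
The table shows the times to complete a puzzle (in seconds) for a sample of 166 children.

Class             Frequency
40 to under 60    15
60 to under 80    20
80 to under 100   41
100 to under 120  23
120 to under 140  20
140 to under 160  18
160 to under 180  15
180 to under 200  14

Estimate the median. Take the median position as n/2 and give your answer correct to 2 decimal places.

106.09

Cumulative frequencies: 15, 35, 76, 99, 119, 137, 152, 166
n = 166; position = n/2 = 83.
This falls in the class 100 to under 120: L = 100, F = 76, f = 23, h = 20.
Median ≈ 100 + ((83 − 76) / 23) × 20 = 106.0870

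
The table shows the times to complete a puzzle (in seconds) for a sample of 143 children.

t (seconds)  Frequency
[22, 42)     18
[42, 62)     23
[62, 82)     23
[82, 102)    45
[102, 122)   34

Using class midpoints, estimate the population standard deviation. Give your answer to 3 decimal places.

26.739

Midpoints: 32, 52, 72, 92, 112
n = 143, Σfm = 11376, mean = 79.5524
Σfm² = 1007232
Σf(m − x̄)² = Σfm² − (Σfm)²/n = 1007232 − 11376²/143 = 102243.3566
Population variance = 102243.3566 / 143 = 714.9885
Standard deviation = √714.9885 = 26.7393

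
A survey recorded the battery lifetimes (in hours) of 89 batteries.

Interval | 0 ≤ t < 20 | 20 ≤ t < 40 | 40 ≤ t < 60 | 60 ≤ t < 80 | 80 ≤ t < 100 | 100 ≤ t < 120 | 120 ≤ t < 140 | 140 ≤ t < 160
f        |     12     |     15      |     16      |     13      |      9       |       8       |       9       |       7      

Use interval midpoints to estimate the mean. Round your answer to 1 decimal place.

Midpoints: 10, 30, 50, 70, 90, 110, 130, 150
Σfm = 12×10 + 15×30 + 16×50 + 13×70 + 9×90 + 8×110 + 9×130 + 7×150 = 6190
n = Σf = 89
Mean = 6190 / 89 = 69.5506

69.6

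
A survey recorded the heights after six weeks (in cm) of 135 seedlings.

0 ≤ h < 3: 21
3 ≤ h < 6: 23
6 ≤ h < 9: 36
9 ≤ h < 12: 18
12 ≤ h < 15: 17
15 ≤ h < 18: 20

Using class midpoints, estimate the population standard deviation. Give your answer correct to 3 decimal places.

4.876

Midpoints: 1.5, 4.5, 7.5, 10.5, 13.5, 16.5
n = 135, Σfm = 1153.5, mean = 8.5444
Σfm² = 13065.75
Σf(m − x̄)² = Σfm² − (Σfm)²/n = 13065.75 − 1153.5²/135 = 3209.7333
Population variance = 3209.7333 / 135 = 23.7758
Standard deviation = √23.7758 = 4.8760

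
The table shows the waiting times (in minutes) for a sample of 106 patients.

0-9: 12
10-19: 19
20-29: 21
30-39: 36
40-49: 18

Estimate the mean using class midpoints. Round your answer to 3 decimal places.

Midpoints: 4.5, 14.5, 24.5, 34.5, 44.5
Σfm = 12×4.5 + 19×14.5 + 21×24.5 + 36×34.5 + 18×44.5 = 2887
n = Σf = 106
Mean = 2887 / 106 = 27.2358

27.236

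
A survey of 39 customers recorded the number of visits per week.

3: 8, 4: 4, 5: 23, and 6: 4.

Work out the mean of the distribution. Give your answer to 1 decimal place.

Values: 3, 4, 5, 6
Σfx = 8×3 + 4×4 + 23×5 + 4×6 = 179
n = Σf = 39
Mean = 179 / 39 = 4.5897

4.6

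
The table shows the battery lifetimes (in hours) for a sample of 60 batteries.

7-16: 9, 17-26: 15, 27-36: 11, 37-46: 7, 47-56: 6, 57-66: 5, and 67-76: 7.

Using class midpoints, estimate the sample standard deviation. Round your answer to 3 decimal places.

19.528

Midpoints: 11.5, 21.5, 31.5, 41.5, 51.5, 61.5, 71.5
n = 60, Σfm = 2180, mean = 36.3333
Σfm² = 101705
Σf(m − x̄)² = Σfm² − (Σfm)²/n = 101705 − 2180²/60 = 22498.3333
Sample variance = 22498.3333 / 59 = 381.3277
Standard deviation = √381.3277 = 19.5276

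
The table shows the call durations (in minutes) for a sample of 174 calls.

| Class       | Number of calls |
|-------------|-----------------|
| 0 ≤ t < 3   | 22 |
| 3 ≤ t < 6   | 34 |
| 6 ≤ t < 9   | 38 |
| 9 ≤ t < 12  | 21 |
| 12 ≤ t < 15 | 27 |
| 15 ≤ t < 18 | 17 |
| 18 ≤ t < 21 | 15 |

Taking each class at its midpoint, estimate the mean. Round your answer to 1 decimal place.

Midpoints: 1.5, 4.5, 7.5, 10.5, 13.5, 16.5, 19.5
Σfm = 22×1.5 + 34×4.5 + 38×7.5 + 21×10.5 + 27×13.5 + 17×16.5 + 15×19.5 = 1629
n = Σf = 174
Mean = 1629 / 174 = 9.3621

9.4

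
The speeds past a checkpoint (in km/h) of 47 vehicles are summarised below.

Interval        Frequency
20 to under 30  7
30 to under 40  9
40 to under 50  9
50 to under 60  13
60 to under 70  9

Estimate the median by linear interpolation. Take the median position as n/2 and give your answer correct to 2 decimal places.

Cumulative frequencies: 7, 16, 25, 38, 47
n = 47; position = n/2 = 23.5.
This falls in the class 40 to under 50: L = 40, F = 16, f = 9, h = 10.
Median ≈ 40 + ((23.5 − 16) / 9) × 10 = 48.3333

48.33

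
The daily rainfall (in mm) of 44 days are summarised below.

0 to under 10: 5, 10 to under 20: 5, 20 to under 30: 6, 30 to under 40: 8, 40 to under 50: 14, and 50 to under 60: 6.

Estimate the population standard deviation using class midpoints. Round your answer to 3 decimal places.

Midpoints: 5, 15, 25, 35, 45, 55
n = 44, Σfm = 1490, mean = 33.8636
Σfm² = 61300
Σf(m − x̄)² = Σfm² − (Σfm)²/n = 61300 − 1490²/44 = 10843.1818
Population variance = 10843.1818 / 44 = 246.4360
Standard deviation = √246.4360 = 15.6983

15.698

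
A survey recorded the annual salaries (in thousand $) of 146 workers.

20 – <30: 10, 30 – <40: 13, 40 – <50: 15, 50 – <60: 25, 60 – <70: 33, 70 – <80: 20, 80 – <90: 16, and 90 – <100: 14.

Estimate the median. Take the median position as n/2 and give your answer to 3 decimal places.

63.030

Cumulative frequencies: 10, 23, 38, 63, 96, 116, 132, 146
n = 146; position = n/2 = 73.
This falls in the class 60 – <70: L = 60, F = 63, f = 33, h = 10.
Median ≈ 60 + ((73 − 63) / 33) × 10 = 63.0303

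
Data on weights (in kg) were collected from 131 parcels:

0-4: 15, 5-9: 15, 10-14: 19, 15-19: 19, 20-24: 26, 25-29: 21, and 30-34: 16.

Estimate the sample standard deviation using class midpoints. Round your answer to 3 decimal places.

9.449

Midpoints: 2, 7, 12, 17, 22, 27, 32
n = 131, Σfm = 2337, mean = 17.8397
Σfm² = 53299
Σf(m − x̄)² = Σfm² − (Σfm)²/n = 53299 − 2337²/131 = 11607.6336
Sample variance = 11607.6336 / 130 = 89.2895
Standard deviation = √89.2895 = 9.4493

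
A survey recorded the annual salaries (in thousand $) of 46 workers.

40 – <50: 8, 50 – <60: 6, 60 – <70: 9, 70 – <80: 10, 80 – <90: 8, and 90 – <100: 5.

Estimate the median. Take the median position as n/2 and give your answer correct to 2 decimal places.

Cumulative frequencies: 8, 14, 23, 33, 41, 46
n = 46; position = n/2 = 23.
This falls in the class 60 – <70: L = 60, F = 14, f = 9, h = 10.
Median ≈ 60 + ((23 − 14) / 9) × 10 = 70.0000

70.00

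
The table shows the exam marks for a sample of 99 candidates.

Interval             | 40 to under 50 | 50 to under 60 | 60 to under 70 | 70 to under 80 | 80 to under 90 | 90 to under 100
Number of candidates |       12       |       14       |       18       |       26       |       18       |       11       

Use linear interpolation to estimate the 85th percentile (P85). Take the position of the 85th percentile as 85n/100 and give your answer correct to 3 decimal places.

87.861

Cumulative frequencies: 12, 26, 44, 70, 88, 99
n = 99; position = 85n/100 = 84.15.
This falls in the class 80 to under 90: L = 80, F = 70, f = 18, h = 10.
85th percentile ≈ 80 + ((84.15 − 70) / 18) × 10 = 87.8611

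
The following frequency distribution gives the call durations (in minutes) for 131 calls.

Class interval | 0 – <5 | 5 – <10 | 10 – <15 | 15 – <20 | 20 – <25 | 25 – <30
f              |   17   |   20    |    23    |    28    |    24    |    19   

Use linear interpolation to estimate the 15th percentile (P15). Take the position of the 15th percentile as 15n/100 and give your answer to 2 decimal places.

5.66

Cumulative frequencies: 17, 37, 60, 88, 112, 131
n = 131; position = 15n/100 = 19.65.
This falls in the class 5 – <10: L = 5, F = 17, f = 20, h = 5.
15th percentile ≈ 5 + ((19.65 − 17) / 20) × 5 = 5.6625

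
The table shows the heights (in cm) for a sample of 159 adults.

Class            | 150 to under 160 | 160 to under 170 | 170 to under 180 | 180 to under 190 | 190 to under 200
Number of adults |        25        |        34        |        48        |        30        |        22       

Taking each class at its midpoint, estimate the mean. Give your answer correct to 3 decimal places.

Midpoints: 155, 165, 175, 185, 195
Σfm = 25×155 + 34×165 + 48×175 + 30×185 + 22×195 = 27725
n = Σf = 159
Mean = 27725 / 159 = 174.3711

174.371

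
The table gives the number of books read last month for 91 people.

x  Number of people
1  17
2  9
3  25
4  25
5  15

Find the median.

3

Cumulative frequencies: 17, 26, 51, 76, 91
n = 91, so the median is the value in position (n+1)/2 = 46.
Position 46 falls at value 3.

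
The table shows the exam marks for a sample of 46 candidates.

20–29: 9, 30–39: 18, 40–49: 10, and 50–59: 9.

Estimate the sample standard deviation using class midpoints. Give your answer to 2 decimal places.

10.24

Midpoints: 24.5, 34.5, 44.5, 54.5
n = 46, Σfm = 1777, mean = 38.6304
Σfm² = 73361.5
Σf(m − x̄)² = Σfm² − (Σfm)²/n = 73361.5 − 1777²/46 = 4715.2174
Sample variance = 4715.2174 / 45 = 104.7826
Standard deviation = √104.7826 = 10.2363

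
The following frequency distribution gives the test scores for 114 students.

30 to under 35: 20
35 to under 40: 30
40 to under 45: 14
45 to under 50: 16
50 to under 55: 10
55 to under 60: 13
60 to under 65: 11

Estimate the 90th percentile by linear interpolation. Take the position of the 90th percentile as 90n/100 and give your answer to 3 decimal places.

Cumulative frequencies: 20, 50, 64, 80, 90, 103, 114
n = 114; position = 90n/100 = 102.6.
This falls in the class 55 to under 60: L = 55, F = 90, f = 13, h = 5.
90th percentile ≈ 55 + ((102.6 − 90) / 13) × 5 = 59.8462

59.846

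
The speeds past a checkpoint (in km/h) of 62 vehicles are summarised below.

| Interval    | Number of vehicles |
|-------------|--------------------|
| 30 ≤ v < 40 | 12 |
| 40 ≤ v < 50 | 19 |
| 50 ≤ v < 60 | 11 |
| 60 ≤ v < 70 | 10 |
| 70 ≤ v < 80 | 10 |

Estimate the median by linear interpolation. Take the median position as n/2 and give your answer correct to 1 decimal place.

50.0

Cumulative frequencies: 12, 31, 42, 52, 62
n = 62; position = n/2 = 31.
This falls in the class 40 ≤ v < 50: L = 40, F = 12, f = 19, h = 10.
Median ≈ 40 + ((31 − 12) / 19) × 10 = 50.0000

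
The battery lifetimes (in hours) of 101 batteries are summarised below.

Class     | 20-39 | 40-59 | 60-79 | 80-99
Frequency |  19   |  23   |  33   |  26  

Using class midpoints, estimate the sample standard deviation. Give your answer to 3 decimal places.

21.248

Midpoints: 29.5, 49.5, 69.5, 89.5
n = 101, Σfm = 6319.5, mean = 62.5693
Σfm² = 440555.25
Σf(m − x̄)² = Σfm² − (Σfm)²/n = 440555.25 − 6319.5²/101 = 45148.5149
Sample variance = 45148.5149 / 100 = 451.4851
Standard deviation = √451.4851 = 21.2482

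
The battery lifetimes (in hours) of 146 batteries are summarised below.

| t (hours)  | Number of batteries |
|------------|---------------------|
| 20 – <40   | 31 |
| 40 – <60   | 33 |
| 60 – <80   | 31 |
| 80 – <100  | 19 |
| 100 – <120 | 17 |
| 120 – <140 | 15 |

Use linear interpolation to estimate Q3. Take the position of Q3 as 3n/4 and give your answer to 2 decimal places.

95.26

Cumulative frequencies: 31, 64, 95, 114, 131, 146
n = 146; position = 3n/4 = 109.5.
This falls in the class 80 – <100: L = 80, F = 95, f = 19, h = 20.
Upper quartile ≈ 80 + ((109.5 − 95) / 19) × 20 = 95.2632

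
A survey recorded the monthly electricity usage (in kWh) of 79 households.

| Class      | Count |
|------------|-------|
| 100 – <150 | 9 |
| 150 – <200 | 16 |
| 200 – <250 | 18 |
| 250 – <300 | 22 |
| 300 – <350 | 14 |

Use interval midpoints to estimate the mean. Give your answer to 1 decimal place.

235.1

Midpoints: 125, 175, 225, 275, 325
Σfm = 9×125 + 16×175 + 18×225 + 22×275 + 14×325 = 18575
n = Σf = 79
Mean = 18575 / 79 = 235.1266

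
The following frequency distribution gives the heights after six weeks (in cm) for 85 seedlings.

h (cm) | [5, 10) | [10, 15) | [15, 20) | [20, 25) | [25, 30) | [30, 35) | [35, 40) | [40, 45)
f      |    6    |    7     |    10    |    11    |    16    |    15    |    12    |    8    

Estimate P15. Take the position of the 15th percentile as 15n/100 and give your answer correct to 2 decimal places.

14.82

Cumulative frequencies: 6, 13, 23, 34, 50, 65, 77, 85
n = 85; position = 15n/100 = 12.75.
This falls in the class [10, 15): L = 10, F = 6, f = 7, h = 5.
15th percentile ≈ 10 + ((12.75 − 6) / 7) × 5 = 14.8214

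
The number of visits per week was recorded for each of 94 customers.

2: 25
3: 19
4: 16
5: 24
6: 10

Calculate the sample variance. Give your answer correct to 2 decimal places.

1.90

Values: 2, 3, 4, 5, 6
n = 94, Σfx = 351, mean = 3.7340
Σfx² = 1487
Σf(x − x̄)² = Σfx² − (Σfx)²/n = 1487 − 351²/94 = 176.3511
Sample variance = 176.3511 / 93 = 1.8962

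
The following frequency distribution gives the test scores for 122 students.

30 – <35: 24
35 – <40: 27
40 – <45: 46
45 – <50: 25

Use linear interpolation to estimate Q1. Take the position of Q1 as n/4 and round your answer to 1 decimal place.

36.2

Cumulative frequencies: 24, 51, 97, 122
n = 122; position = n/4 = 30.5.
This falls in the class 35 – <40: L = 35, F = 24, f = 27, h = 5.
Lower quartile ≈ 35 + ((30.5 − 24) / 27) × 5 = 36.2037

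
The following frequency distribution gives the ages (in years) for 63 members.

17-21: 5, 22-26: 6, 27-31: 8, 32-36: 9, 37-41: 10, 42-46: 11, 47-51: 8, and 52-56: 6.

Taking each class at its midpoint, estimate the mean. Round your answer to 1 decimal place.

Midpoints: 19, 24, 29, 34, 39, 44, 49, 54
Σfm = 5×19 + 6×24 + 8×29 + 9×34 + 10×39 + 11×44 + 8×49 + 6×54 = 2367
n = Σf = 63
Mean = 2367 / 63 = 37.5714

37.6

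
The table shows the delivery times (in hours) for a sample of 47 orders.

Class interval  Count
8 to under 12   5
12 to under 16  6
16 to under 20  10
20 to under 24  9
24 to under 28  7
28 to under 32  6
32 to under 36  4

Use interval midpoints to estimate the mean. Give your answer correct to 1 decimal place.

21.5

Midpoints: 10, 14, 18, 22, 26, 30, 34
Σfm = 5×10 + 6×14 + 10×18 + 9×22 + 7×26 + 6×30 + 4×34 = 1010
n = Σf = 47
Mean = 1010 / 47 = 21.4894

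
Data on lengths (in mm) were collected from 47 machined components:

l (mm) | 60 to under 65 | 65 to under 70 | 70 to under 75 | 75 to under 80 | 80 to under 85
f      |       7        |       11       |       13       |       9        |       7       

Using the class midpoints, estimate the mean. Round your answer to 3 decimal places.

72.287

Midpoints: 62.5, 67.5, 72.5, 77.5, 82.5
Σfm = 7×62.5 + 11×67.5 + 13×72.5 + 9×77.5 + 7×82.5 = 3397.5
n = Σf = 47
Mean = 3397.5 / 47 = 72.2872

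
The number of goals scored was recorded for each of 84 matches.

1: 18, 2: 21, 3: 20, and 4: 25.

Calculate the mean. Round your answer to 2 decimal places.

2.62

Values: 1, 2, 3, 4
Σfx = 18×1 + 21×2 + 20×3 + 25×4 = 220
n = Σf = 84
Mean = 220 / 84 = 2.6190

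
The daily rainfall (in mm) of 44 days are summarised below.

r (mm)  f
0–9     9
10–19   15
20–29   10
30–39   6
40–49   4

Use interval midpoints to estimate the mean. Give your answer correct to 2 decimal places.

Midpoints: 4.5, 14.5, 24.5, 34.5, 44.5
Σfm = 9×4.5 + 15×14.5 + 10×24.5 + 6×34.5 + 4×44.5 = 888
n = Σf = 44
Mean = 888 / 44 = 20.1818

20.18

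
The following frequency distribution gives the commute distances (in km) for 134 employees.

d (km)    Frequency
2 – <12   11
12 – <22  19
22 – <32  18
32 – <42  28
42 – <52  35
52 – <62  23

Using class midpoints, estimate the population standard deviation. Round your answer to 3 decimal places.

15.442

Midpoints: 7, 17, 27, 37, 47, 57
n = 134, Σfm = 4878, mean = 36.4030
Σfm² = 209526
Σf(m − x̄)² = Σfm² − (Σfm)²/n = 209526 − 4878²/134 = 31952.2388
Population variance = 31952.2388 / 134 = 238.4495
Standard deviation = √238.4495 = 15.4418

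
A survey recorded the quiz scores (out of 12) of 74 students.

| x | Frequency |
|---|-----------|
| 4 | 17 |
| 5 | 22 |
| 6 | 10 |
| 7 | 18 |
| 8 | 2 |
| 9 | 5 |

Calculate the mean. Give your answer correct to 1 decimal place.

Values: 4, 5, 6, 7, 8, 9
Σfx = 17×4 + 22×5 + 10×6 + 18×7 + 2×8 + 5×9 = 425
n = Σf = 74
Mean = 425 / 74 = 5.7432

5.7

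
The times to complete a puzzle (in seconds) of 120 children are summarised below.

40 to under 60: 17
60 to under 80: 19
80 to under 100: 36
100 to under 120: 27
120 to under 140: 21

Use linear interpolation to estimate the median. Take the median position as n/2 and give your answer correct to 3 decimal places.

Cumulative frequencies: 17, 36, 72, 99, 120
n = 120; position = n/2 = 60.
This falls in the class 80 to under 100: L = 80, F = 36, f = 36, h = 20.
Median ≈ 80 + ((60 − 36) / 36) × 20 = 93.3333

93.333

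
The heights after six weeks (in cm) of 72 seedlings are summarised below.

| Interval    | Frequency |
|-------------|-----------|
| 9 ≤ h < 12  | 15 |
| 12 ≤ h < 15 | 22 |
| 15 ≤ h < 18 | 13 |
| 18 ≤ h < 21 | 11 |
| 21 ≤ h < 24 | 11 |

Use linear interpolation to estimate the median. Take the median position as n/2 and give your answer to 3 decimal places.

Cumulative frequencies: 15, 37, 50, 61, 72
n = 72; position = n/2 = 36.
This falls in the class 12 ≤ h < 15: L = 12, F = 15, f = 22, h = 3.
Median ≈ 12 + ((36 − 15) / 22) × 3 = 14.8636

14.864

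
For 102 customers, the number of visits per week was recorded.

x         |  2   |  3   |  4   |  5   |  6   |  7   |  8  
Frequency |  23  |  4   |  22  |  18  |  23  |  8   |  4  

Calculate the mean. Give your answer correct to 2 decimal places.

4.53

Values: 2, 3, 4, 5, 6, 7, 8
Σfx = 23×2 + 4×3 + 22×4 + 18×5 + 23×6 + 8×7 + 4×8 = 462
n = Σf = 102
Mean = 462 / 102 = 4.5294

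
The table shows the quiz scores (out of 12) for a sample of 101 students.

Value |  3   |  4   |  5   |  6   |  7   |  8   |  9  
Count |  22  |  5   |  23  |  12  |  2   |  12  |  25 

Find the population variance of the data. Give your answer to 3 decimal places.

5.109

Values: 3, 4, 5, 6, 7, 8, 9
n = 101, Σfx = 608, mean = 6.0198
Σfx² = 4176
Σf(x − x̄)² = Σfx² − (Σfx)²/n = 4176 − 608²/101 = 515.9604
Population variance = 515.9604 / 101 = 5.1085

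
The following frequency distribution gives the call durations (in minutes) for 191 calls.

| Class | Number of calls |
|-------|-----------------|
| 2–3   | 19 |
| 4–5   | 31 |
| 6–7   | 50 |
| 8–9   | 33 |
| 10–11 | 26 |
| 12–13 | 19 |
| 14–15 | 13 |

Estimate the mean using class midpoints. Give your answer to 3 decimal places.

Midpoints: 2.5, 4.5, 6.5, 8.5, 10.5, 12.5, 14.5
Σfm = 19×2.5 + 31×4.5 + 50×6.5 + 33×8.5 + 26×10.5 + 19×12.5 + 13×14.5 = 1491.5
n = Σf = 191
Mean = 1491.5 / 191 = 7.8089

7.809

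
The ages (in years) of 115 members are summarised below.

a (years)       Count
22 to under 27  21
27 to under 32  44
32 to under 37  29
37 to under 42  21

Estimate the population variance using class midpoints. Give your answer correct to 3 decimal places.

24.405

Midpoints: 24.5, 29.5, 34.5, 39.5
n = 115, Σfm = 3642.5, mean = 31.6739
Σfm² = 118178.75
Σf(m − x̄)² = Σfm² − (Σfm)²/n = 118178.75 − 3642.5²/115 = 2806.5217
Population variance = 2806.5217 / 115 = 24.4045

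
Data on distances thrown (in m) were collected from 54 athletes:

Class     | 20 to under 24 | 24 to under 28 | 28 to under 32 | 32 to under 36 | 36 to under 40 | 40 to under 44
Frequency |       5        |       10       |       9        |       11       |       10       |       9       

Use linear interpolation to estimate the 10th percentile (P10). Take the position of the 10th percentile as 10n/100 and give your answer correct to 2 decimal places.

24.16

Cumulative frequencies: 5, 15, 24, 35, 45, 54
n = 54; position = 10n/100 = 5.4.
This falls in the class 24 to under 28: L = 24, F = 5, f = 10, h = 4.
10th percentile ≈ 24 + ((5.4 − 5) / 10) × 4 = 24.1600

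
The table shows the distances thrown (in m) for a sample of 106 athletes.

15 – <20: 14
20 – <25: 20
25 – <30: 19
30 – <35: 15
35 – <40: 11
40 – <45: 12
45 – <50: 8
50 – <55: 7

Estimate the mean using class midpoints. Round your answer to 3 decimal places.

Midpoints: 17.5, 22.5, 27.5, 32.5, 37.5, 42.5, 47.5, 52.5
Σfm = 14×17.5 + 20×22.5 + 19×27.5 + 15×32.5 + 11×37.5 + 12×42.5 + 8×47.5 + 7×52.5 = 3375
n = Σf = 106
Mean = 3375 / 106 = 31.8396

31.840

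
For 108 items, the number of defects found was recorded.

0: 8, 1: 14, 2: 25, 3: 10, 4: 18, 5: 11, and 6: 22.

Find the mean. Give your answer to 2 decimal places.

Values: 0, 1, 2, 3, 4, 5, 6
Σfx = 8×0 + 14×1 + 25×2 + 10×3 + 18×4 + 11×5 + 22×6 = 353
n = Σf = 108
Mean = 353 / 108 = 3.2685

3.27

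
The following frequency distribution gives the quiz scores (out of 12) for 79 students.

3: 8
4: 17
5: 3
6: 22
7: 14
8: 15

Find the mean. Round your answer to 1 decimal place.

5.8

Values: 3, 4, 5, 6, 7, 8
Σfx = 8×3 + 17×4 + 3×5 + 22×6 + 14×7 + 15×8 = 457
n = Σf = 79
Mean = 457 / 79 = 5.7848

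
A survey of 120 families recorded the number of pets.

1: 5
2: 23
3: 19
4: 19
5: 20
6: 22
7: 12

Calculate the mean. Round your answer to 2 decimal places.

Values: 1, 2, 3, 4, 5, 6, 7
Σfx = 5×1 + 23×2 + 19×3 + 19×4 + 20×5 + 22×6 + 12×7 = 500
n = Σf = 120
Mean = 500 / 120 = 4.1667

4.17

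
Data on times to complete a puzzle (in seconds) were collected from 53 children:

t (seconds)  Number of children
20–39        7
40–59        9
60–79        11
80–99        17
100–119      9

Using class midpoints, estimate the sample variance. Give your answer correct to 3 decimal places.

671.408

Midpoints: 29.5, 49.5, 69.5, 89.5, 109.5
n = 53, Σfm = 3923.5, mean = 74.0283
Σfm² = 325363.25
Σf(m − x̄)² = Σfm² − (Σfm)²/n = 325363.25 − 3923.5²/53 = 34913.2075
Sample variance = 34913.2075 / 52 = 671.4078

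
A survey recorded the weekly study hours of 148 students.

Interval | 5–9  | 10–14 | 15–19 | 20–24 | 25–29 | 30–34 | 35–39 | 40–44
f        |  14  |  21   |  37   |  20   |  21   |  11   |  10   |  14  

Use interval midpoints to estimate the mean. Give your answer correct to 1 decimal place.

Midpoints: 7, 12, 17, 22, 27, 32, 37, 42
Σfm = 14×7 + 21×12 + 37×17 + 20×22 + 21×27 + 11×32 + 10×37 + 14×42 = 3296
n = Σf = 148
Mean = 3296 / 148 = 22.2703

22.3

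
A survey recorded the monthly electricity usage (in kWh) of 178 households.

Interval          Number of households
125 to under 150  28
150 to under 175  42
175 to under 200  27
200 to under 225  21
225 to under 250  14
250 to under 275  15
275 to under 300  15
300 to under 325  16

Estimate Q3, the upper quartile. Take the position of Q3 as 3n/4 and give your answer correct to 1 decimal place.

252.5

Cumulative frequencies: 28, 70, 97, 118, 132, 147, 162, 178
n = 178; position = 3n/4 = 133.5.
This falls in the class 250 to under 275: L = 250, F = 132, f = 15, h = 25.
Upper quartile ≈ 250 + ((133.5 − 132) / 15) × 25 = 252.5000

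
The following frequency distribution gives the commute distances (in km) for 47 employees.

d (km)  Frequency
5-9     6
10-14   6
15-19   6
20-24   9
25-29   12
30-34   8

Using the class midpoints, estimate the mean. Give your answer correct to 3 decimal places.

21.149

Midpoints: 7, 12, 17, 22, 27, 32
Σfm = 6×7 + 6×12 + 6×17 + 9×22 + 12×27 + 8×32 = 994
n = Σf = 47
Mean = 994 / 47 = 21.1489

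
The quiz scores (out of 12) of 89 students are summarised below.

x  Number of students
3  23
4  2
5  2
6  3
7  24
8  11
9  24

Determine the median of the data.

Cumulative frequencies: 23, 25, 27, 30, 54, 65, 89
n = 89, so the median is the value in position (n+1)/2 = 45.
Position 45 falls at value 7.

7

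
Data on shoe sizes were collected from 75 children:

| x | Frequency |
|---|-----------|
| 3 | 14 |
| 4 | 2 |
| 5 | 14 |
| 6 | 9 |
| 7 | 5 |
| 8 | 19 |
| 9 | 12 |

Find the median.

6

Cumulative frequencies: 14, 16, 30, 39, 44, 63, 75
n = 75, so the median is the value in position (n+1)/2 = 38.
Position 38 falls at value 6.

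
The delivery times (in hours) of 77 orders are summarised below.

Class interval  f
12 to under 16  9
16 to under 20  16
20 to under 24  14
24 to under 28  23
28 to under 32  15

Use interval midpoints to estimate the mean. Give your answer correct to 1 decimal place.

23.0

Midpoints: 14, 18, 22, 26, 30
Σfm = 9×14 + 16×18 + 14×22 + 23×26 + 15×30 = 1770
n = Σf = 77
Mean = 1770 / 77 = 22.9870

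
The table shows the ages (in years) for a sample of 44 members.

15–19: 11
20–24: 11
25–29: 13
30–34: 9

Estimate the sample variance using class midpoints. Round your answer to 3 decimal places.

29.598

Midpoints: 17, 22, 27, 32
n = 44, Σfm = 1068, mean = 24.2727
Σfm² = 27196
Σf(m − x̄)² = Σfm² − (Σfm)²/n = 27196 − 1068²/44 = 1272.7273
Sample variance = 1272.7273 / 43 = 29.5983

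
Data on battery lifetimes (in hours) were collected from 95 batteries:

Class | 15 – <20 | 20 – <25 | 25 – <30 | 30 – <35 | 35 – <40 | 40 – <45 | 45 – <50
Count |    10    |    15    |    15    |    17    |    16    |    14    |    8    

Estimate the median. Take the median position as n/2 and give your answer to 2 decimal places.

32.21

Cumulative frequencies: 10, 25, 40, 57, 73, 87, 95
n = 95; position = n/2 = 47.5.
This falls in the class 30 – <35: L = 30, F = 40, f = 17, h = 5.
Median ≈ 30 + ((47.5 − 40) / 17) × 5 = 32.2059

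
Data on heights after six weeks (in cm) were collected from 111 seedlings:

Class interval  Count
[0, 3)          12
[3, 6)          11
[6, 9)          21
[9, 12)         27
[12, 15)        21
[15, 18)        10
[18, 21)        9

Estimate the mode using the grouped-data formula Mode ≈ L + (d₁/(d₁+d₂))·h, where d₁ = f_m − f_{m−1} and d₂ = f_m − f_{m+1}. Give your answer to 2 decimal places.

10.50

Modal class: [9, 12) (highest frequency 27).
d₁ = 27 − 21 = 6, d₂ = 27 − 21 = 6
Mode ≈ 9 + (6/(6+6)) × 3 = 9 + 1.5000 = 10.5000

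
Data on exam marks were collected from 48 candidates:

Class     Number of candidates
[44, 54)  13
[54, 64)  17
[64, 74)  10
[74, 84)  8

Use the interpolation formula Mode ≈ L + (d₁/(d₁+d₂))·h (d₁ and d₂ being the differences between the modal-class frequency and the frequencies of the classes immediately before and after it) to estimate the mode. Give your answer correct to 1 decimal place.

57.6

Modal class: [54, 64) (highest frequency 17).
d₁ = 17 − 13 = 4, d₂ = 17 − 10 = 7
Mode ≈ 54 + (4/(4+7)) × 10 = 54 + 3.6364 = 57.6364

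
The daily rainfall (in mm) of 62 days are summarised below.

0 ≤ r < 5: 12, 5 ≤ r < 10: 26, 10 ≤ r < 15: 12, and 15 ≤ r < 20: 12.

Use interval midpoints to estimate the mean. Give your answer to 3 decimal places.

9.435

Midpoints: 2.5, 7.5, 12.5, 17.5
Σfm = 12×2.5 + 26×7.5 + 12×12.5 + 12×17.5 = 585
n = Σf = 62
Mean = 585 / 62 = 9.4355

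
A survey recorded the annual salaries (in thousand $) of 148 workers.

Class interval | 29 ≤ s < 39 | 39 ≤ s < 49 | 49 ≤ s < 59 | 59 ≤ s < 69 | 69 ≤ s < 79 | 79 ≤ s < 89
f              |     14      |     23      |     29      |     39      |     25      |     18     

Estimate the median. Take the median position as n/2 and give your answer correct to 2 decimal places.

61.05

Cumulative frequencies: 14, 37, 66, 105, 130, 148
n = 148; position = n/2 = 74.
This falls in the class 59 ≤ s < 69: L = 59, F = 66, f = 39, h = 10.
Median ≈ 59 + ((74 − 66) / 39) × 10 = 61.0513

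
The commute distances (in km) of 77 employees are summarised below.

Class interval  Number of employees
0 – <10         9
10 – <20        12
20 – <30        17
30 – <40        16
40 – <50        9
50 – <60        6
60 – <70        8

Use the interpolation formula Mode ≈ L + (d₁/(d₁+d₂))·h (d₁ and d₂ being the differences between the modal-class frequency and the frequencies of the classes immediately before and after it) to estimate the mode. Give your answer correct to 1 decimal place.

28.3

Modal class: 20 – <30 (highest frequency 17).
d₁ = 17 − 12 = 5, d₂ = 17 − 16 = 1
Mode ≈ 20 + (5/(5+1)) × 10 = 20 + 8.3333 = 28.3333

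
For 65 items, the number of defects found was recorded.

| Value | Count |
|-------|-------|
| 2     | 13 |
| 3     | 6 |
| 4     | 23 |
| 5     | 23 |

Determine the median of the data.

4

Cumulative frequencies: 13, 19, 42, 65
n = 65, so the median is the value in position (n+1)/2 = 33.
Position 33 falls at value 4.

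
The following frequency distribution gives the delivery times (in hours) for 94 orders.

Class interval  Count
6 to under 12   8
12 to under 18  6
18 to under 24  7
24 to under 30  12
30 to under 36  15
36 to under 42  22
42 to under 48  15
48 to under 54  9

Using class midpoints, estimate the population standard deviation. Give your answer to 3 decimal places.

Midpoints: 9, 15, 21, 27, 33, 39, 45, 51
n = 94, Σfm = 3120, mean = 33.1915
Σfm² = 117414
Σf(m − x̄)² = Σfm² − (Σfm)²/n = 117414 − 3120²/94 = 13856.5532
Population variance = 13856.5532 / 94 = 147.4101
Standard deviation = √147.4101 = 12.1413

12.141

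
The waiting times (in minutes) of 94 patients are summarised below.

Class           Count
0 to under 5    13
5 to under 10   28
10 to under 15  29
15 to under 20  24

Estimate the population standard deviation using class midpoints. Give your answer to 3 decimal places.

Midpoints: 2.5, 7.5, 12.5, 17.5
n = 94, Σfm = 1025, mean = 10.9043
Σfm² = 13537.5
Σf(m − x̄)² = Σfm² − (Σfm)²/n = 13537.5 − 1025²/94 = 2360.6383
Population variance = 2360.6383 / 94 = 25.1132
Standard deviation = √25.1132 = 5.0113

5.011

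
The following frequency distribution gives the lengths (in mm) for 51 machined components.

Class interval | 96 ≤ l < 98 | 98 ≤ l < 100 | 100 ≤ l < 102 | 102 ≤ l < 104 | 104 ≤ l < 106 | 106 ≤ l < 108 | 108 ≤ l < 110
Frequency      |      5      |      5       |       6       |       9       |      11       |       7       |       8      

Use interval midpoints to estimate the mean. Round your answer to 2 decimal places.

103.71

Midpoints: 97, 99, 101, 103, 105, 107, 109
Σfm = 5×97 + 5×99 + 6×101 + 9×103 + 11×105 + 7×107 + 8×109 = 5289
n = Σf = 51
Mean = 5289 / 51 = 103.7059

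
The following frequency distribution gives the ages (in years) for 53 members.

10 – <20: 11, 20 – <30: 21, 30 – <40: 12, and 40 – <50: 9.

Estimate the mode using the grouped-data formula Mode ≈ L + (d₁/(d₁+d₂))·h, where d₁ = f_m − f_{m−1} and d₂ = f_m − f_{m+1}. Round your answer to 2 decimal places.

25.26

Modal class: 20 – <30 (highest frequency 21).
d₁ = 21 − 11 = 10, d₂ = 21 − 12 = 9
Mode ≈ 20 + (10/(10+9)) × 10 = 20 + 5.2632 = 25.2632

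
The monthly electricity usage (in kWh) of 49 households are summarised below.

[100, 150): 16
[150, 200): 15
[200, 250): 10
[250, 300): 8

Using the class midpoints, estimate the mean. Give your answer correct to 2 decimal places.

Midpoints: 125, 175, 225, 275
Σfm = 16×125 + 15×175 + 10×225 + 8×275 = 9075
n = Σf = 49
Mean = 9075 / 49 = 185.2041

185.20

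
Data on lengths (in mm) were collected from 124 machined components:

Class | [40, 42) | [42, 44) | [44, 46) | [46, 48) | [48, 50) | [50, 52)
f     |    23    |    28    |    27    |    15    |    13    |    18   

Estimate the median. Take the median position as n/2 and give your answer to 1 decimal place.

Cumulative frequencies: 23, 51, 78, 93, 106, 124
n = 124; position = n/2 = 62.
This falls in the class [44, 46): L = 44, F = 51, f = 27, h = 2.
Median ≈ 44 + ((62 − 51) / 27) × 2 = 44.8148

44.8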